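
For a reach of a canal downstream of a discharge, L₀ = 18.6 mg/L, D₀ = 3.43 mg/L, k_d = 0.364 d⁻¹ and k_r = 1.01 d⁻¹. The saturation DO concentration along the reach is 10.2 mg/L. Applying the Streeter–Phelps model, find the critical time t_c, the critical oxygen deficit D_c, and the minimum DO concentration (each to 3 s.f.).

With k_r/k_d = 2.775 and 1 − D₀(k_r−k_d)/(k_d L₀) = 0.6727,
t_c = ln(2.775 × 0.6727) / (1.01 − 0.364) = ln(1.867) / 0.6460 = 0.6241/0.6460 = 0.9662 d.
L(t_c) = L₀ e^(−k_d t_c) = 18.6 × 0.7035 = 13.09 mg/L, and at the critical point k_r D_c = k_d L, so D_c = (0.364/1.01) × 13.09 = 4.716 mg/L.
Minimum DO = C_s − D_c = 10.2 − 4.716 = 5.484 mg/L.

t_c ≈ 0.966 d; D_c ≈ 4.72 mg/L; min DO ≈ 5.48 mg/L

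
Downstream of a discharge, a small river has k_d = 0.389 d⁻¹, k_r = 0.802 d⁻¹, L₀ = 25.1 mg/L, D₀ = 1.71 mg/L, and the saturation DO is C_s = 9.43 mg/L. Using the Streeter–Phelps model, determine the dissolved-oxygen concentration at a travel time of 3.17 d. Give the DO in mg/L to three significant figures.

k_d L₀/(k_r−k_d) = 0.389×25.1/(0.802−0.389) = 9.764/0.4130 = 23.64 mg/L.
e^(−k_d t) = e^(−0.389×3.170) = 0.2914; e^(−k_r t) = e^(−0.802×3.170) = 0.07868.
D = 23.64 × (0.2914 − 0.07868) + 1.71 × 0.07868 = 5.028 + 0.1345 = 5.163 mg/L.
DO = C_s − D = 9.43 − 5.163 = 4.267 mg/L.

DO ≈ 4.27 mg/L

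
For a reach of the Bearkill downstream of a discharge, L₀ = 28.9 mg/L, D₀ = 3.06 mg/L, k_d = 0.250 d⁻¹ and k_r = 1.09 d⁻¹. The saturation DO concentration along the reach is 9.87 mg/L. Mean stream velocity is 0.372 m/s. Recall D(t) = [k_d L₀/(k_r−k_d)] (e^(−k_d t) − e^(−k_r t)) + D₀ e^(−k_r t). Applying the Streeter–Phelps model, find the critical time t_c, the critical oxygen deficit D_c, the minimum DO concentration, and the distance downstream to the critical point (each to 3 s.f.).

t_c ≈ 1.23 d; D_c ≈ 4.87 mg/L; min DO ≈ 5.00 mg/L; x_c ≈ 39.5 km

With k_r/k_d = 4.360 and 1 − D₀(k_r−k_d)/(k_d L₀) = 0.6442,
t_c = ln(4.360 × 0.6442) / (1.09 − 0.250) = ln(2.809) / 0.8400 = 1.033/0.8400 = 1.230 d.
L(t_c) = L₀ e^(−k_d t_c) = 28.9 × 0.7354 = 21.25 mg/L, and at the critical point k_r D_c = k_d L, so D_c = (0.250/1.09) × 21.25 = 4.874 mg/L.
Minimum DO = C_s − D_c = 9.87 − 4.874 = 4.996 mg/L.
x_c = v t_c = 0.372 m/s × 1.230 d × 86400 s/d = 39520 m ≈ 39.5 km.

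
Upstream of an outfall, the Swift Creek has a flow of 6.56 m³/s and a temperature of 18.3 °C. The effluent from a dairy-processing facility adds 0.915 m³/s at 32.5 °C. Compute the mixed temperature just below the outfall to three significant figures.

Flow-weighted mixing: C = (Q_r C_r + Q_w C_w)/(Q_r + Q_w)
= (6.56×18.3 + 0.915×32.5)/(6.56 + 0.915) = 149.8/7.475 = 20.04 °C.

20.0 °C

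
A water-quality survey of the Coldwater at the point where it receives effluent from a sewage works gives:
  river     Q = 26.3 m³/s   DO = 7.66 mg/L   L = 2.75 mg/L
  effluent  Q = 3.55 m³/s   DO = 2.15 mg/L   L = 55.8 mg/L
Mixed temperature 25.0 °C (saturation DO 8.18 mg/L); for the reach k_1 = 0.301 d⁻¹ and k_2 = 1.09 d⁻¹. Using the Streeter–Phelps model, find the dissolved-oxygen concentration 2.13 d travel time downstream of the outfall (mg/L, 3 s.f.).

Mixed DO = (26.3×7.66 + 3.55×2.15)/(26.3+3.55) = 209.1/29.85 = 7.005 mg/L.
Mixed L₀ = (26.3×2.75 + 3.55×55.8)/(29.85) = 270.4/29.85 = 9.059 mg/L.
Initial deficit D₀ = C_s − DO₀ = 8.18 − 7.005 = 1.175 mg/L.
D(2.13) = [0.301×9.059/(1.09−0.301)](e^(−0.301×2.13) − e^(−1.09×2.13)) + 1.175 e^(−1.09×2.13)
= 3.456 × (0.5267 − 0.09811) + 1.175 × 0.09811 = 1.597 mg/L.
DO = 8.18 − 1.597 = 6.583 mg/L.

DO ≈ 6.58 mg/L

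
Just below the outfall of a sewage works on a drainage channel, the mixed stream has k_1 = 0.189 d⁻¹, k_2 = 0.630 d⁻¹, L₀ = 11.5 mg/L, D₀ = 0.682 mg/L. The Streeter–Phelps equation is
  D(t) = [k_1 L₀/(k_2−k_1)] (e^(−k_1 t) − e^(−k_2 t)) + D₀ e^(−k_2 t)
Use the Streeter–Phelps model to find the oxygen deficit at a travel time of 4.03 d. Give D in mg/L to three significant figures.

k_1 L₀/(k_2−k_1) = 0.189×11.5/(0.630−0.189) = 2.174/0.4410 = 4.929 mg/L.
e^(−k_1 t) = e^(−0.189×4.030) = 0.4669; e^(−k_2 t) = e^(−0.630×4.030) = 0.07895.
D = 4.929 × (0.4669 − 0.07895) + 0.682 × 0.07895 = 1.912 + 0.05385 = 1.966 mg/L.

D ≈ 1.97 mg/L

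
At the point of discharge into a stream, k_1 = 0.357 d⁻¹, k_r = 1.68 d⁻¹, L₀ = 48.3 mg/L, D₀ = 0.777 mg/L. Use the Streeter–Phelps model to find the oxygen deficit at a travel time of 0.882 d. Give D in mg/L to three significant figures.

D ≈ 6.73 mg/L

k_1 L₀/(k_r−k_1) = 0.357×48.3/(1.68−0.357) = 17.24/1.323 = 13.03 mg/L.
e^(−k_1 t) = e^(−0.357×0.8820) = 0.7299; e^(−k_r t) = e^(−1.68×0.8820) = 0.2272.
D = 13.03 × (0.7299 − 0.2272) + 0.777 × 0.2272 = 6.551 + 0.1766 = 6.728 mg/L.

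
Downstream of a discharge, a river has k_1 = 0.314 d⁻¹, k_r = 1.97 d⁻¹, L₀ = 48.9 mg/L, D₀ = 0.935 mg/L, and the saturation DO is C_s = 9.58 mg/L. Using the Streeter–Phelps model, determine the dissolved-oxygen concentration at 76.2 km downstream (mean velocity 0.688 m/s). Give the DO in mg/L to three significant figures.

DO ≈ 4.05 mg/L

Travel time t = x/v = 76.2 km / (0.688 m/s) = 76200 m / 0.688 m/s = 110800 s = 1.282 d.
k_1 L₀/(k_r−k_1) = 0.314×48.9/(1.97−0.314) = 15.35/1.656 = 9.272 mg/L.
e^(−k_1 t) = e^(−0.314×1.282) = 0.6686; e^(−k_r t) = e^(−1.97×1.282) = 0.08003.
D = 9.272 × (0.6686 − 0.08003) + 0.935 × 0.08003 = 5.458 + 0.07483 = 5.532 mg/L.
DO = C_s − D = 9.58 − 5.532 = 4.048 mg/L.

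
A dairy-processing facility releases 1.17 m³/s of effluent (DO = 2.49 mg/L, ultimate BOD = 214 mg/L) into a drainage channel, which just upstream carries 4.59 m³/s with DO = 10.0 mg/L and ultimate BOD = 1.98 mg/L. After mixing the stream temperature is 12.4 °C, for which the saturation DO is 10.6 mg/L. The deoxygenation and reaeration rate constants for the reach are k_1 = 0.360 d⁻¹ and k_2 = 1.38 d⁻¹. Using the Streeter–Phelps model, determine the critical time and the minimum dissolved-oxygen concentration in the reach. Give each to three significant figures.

t_c ≈ 1.18 d; minimum DO ≈ 2.91 mg/L

Mixed DO = (4.59×10.0 + 1.17×2.49)/(4.59+1.17) = 48.81/5.760 = 8.475 mg/L.
Mixed L₀ = (4.59×1.98 + 1.17×214)/(5.760) = 259.5/5.760 = 45.05 mg/L.
Initial deficit D₀ = C_s − DO₀ = 10.6 − 8.475 = 2.125 mg/L.
t_c = (1/1.020) ln[(1.38/0.360)(1 − 2.125×1.020/(0.360×45.05))] = 0.9804 × ln(3.321) = 1.177 d.
D_c = (0.360/1.38) × 45.05 × e^(−0.360×1.177) = 0.2609 × 45.05 × 0.6547 = 7.693 mg/L.
Minimum DO = 10.6 − 7.693 = 2.907 mg/L.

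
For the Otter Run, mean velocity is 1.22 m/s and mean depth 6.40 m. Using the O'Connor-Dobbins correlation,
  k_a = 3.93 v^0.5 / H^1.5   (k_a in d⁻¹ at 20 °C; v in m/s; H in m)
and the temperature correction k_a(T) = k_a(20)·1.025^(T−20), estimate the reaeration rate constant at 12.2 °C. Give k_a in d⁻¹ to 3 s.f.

k_a(20) = 3.93 × 1.22^0.5 / 6.40^1.5 = 3.93 × 1.105 / 16.19 = 0.2681 d⁻¹.
k_a(12.2) = 0.2681 × 1.025^(12.2−20) = 0.2681 × 0.8248 = 0.2211 d⁻¹.

k_a ≈ 0.221 d⁻¹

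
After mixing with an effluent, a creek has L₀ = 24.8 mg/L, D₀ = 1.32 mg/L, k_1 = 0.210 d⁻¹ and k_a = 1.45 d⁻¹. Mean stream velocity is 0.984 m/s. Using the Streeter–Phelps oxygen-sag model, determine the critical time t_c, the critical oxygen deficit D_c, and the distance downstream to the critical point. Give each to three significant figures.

t_c = [1/(k_a−k_1)] ln[(k_a/k_1)(1 − D₀(k_a−k_1)/(k_1 L₀))]
= [1/(1.45−0.210)] ln[(1.45/0.210)(1 − 1.32×1.240/(0.210×24.8))]
= (1/1.240) ln[6.905 × 0.6857] = 0.8065 × ln(4.735) = 0.8065 × 1.555 = 1.254 d.
L(t_c) = L₀ e^(−k_1 t_c) = 24.8 × 0.7685 = 19.06 mg/L, and at the critical point k_a D_c = k_1 L, so D_c = (0.210/1.45) × 19.06 = 2.760 mg/L.
x_c = v t_c = 0.984 m/s × 1.254 d × 86400 s/d = 106600 m ≈ 107 km.

t_c ≈ 1.25 d; D_c ≈ 2.76 mg/L; x_c ≈ 107 km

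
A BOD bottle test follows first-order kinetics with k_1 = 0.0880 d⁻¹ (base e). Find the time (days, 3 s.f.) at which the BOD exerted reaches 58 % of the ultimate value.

t ≈ 9.86 d

y/L₀ = 1 − e^(−k_1 t) = 0.58 ⇒ e^(−k_1 t) = 0.420
t = −ln(0.420) / 0.0880 = 0.8675 / 0.0880 = 9.858 d.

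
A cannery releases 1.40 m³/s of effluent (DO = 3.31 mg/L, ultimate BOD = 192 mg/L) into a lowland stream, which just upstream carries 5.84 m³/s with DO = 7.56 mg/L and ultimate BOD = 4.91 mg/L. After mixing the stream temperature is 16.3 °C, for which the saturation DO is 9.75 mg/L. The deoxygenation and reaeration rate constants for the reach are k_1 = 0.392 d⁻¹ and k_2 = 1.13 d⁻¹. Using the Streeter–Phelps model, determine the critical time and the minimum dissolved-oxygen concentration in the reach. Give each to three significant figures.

t_c ≈ 1.23 d; minimum DO ≈ 0.961 mg/L

Mixed DO = (5.84×7.56 + 1.40×3.31)/(5.84+1.40) = 48.78/7.240 = 6.738 mg/L.
Mixed L₀ = (5.84×4.91 + 1.40×192)/(7.240) = 297.5/7.240 = 41.09 mg/L.
Initial deficit D₀ = C_s − DO₀ = 9.75 − 6.738 = 3.012 mg/L.
t_c = (1/0.7380) ln[(1.13/0.392)(1 − 3.012×0.7380/(0.392×41.09))] = 1.355 × ln(2.485) = 1.233 d.
D_c = (0.392/1.13) × 41.09 × e^(−0.392×1.233) = 0.3469 × 41.09 × 0.6166 = 8.789 mg/L.
Minimum DO = 9.75 − 8.789 = 0.9608 mg/L.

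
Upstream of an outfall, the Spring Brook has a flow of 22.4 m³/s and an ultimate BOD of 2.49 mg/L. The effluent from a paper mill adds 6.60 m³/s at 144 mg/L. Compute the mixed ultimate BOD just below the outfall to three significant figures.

Flow-weighted mixing: C = (Q_r C_r + Q_w C_w)/(Q_r + Q_w)
= (22.4×2.49 + 6.60×144)/(22.4 + 6.60) = 1006/29.00 = 34.70 mg/L.

34.7 mg/L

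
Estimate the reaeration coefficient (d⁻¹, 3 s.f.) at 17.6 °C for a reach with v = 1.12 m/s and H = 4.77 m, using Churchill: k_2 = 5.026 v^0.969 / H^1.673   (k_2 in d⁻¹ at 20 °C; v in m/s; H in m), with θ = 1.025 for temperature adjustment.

k_2(20) = 5.026 × 1.12^0.969 / 4.77^1.673 = 5.026 × 1.116 / 13.65 = 0.4109 d⁻¹.
k_2(17.6) = 0.4109 × 1.025^(17.6−20) = 0.4109 × 0.9425 = 0.3873 d⁻¹.

k_2 ≈ 0.387 d⁻¹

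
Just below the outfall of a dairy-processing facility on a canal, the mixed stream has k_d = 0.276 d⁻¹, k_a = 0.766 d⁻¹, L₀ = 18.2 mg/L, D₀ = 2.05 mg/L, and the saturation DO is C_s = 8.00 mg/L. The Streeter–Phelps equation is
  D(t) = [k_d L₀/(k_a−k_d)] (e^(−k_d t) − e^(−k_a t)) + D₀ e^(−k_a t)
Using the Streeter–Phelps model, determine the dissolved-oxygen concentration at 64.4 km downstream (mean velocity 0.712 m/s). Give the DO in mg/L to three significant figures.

Travel time t = x/v = 64.4 km / (0.712 m/s) = 64400 m / 0.712 m/s = 90450 s = 1.047 d.
k_d L₀/(k_a−k_d) = 0.276×18.2/(0.766−0.276) = 5.023/0.4900 = 10.25 mg/L.
e^(−k_d t) = e^(−0.276×1.047) = 0.7491; e^(−k_a t) = e^(−0.766×1.047) = 0.4485.
D = 10.25 × (0.7491 − 0.4485) + 2.05 × 0.4485 = 3.081 + 0.9194 = 4.001 mg/L.
DO = C_s − D = 8.00 − 4.001 = 3.999 mg/L.

DO ≈ 4.00 mg/L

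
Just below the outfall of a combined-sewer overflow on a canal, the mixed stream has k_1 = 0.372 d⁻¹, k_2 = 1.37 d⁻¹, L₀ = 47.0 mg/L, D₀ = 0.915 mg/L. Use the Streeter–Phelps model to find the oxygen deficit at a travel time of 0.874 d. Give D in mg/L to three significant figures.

k_1 L₀/(k_2−k_1) = 0.372×47.0/(1.37−0.372) = 17.48/0.9980 = 17.52 mg/L.
e^(−k_1 t) = e^(−0.372×0.8740) = 0.7224; e^(−k_2 t) = e^(−1.37×0.8740) = 0.3020.
D = 17.52 × (0.7224 − 0.3020) + 0.915 × 0.3020 = 7.366 + 0.2763 = 7.642 mg/L.

D ≈ 7.64 mg/L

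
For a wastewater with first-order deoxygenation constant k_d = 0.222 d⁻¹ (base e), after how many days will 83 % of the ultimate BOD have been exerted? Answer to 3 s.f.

y/L₀ = 1 − e^(−k_d t) = 0.83 ⇒ e^(−k_d t) = 0.170
t = −ln(0.170) / 0.222 = 1.772 / 0.222 = 7.982 d.

t ≈ 7.98 d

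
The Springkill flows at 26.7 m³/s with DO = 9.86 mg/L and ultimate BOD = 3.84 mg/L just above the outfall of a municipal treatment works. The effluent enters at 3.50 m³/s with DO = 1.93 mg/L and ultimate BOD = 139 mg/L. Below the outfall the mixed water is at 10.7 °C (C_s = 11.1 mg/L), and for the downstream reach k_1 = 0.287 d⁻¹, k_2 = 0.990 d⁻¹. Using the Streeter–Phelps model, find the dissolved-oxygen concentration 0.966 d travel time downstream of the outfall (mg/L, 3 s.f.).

DO ≈ 7.30 mg/L

Mixed DO = (26.7×9.86 + 3.50×1.93)/(26.7+3.50) = 270.0/30.20 = 8.941 mg/L.
Mixed L₀ = (26.7×3.84 + 3.50×139)/(30.20) = 589.0/30.20 = 19.50 mg/L.
Initial deficit D₀ = C_s − DO₀ = 11.1 − 8.941 = 2.159 mg/L.
D(0.966) = [0.287×19.50/(0.990−0.287)](e^(−0.287×0.966) − e^(−0.990×0.966)) + 2.159 e^(−0.990×0.966)
= 7.963 × (0.7579 − 0.3843) + 2.159 × 0.3843 = 3.804 mg/L.
DO = 11.1 − 3.804 = 7.296 mg/L.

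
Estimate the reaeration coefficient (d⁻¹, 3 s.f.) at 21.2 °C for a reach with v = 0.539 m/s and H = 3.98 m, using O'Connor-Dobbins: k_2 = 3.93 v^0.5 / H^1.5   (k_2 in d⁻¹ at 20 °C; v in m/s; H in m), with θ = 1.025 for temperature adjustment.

k_2 ≈ 0.374 d⁻¹

k_2(20) = 3.93 × 0.539^0.5 / 3.98^1.5 = 3.93 × 0.7342 / 7.940 = 0.3634 d⁻¹.
k_2(21.2) = 0.3634 × 1.025^(21.2−20) = 0.3634 × 1.030 = 0.3743 d⁻¹.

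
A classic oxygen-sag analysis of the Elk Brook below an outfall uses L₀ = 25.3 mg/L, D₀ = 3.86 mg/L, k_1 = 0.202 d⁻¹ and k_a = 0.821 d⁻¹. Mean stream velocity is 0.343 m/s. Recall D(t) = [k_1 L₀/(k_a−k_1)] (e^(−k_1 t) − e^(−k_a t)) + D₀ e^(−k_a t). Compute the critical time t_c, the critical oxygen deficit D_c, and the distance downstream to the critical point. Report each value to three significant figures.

t_c ≈ 1.25 d; D_c ≈ 4.84 mg/L; x_c ≈ 37.0 km

With k_a/k_1 = 4.064 and 1 − D₀(k_a−k_1)/(k_1 L₀) = 0.5325,
t_c = ln(4.064 × 0.5325) / (0.821 − 0.202) = ln(2.164) / 0.6190 = 0.7720/0.6190 = 1.247 d.
D_c = (k_1/k_a) L₀ e^(−k_1 t_c) = (0.202/0.821) × 25.3 × e^(−0.202×1.247) = 0.2460 × 25.3 × 0.7773 = 4.839 mg/L.
x_c = v t_c = 0.343 m/s × 1.247 d × 86400 s/d = 36960 m ≈ 37.0 km.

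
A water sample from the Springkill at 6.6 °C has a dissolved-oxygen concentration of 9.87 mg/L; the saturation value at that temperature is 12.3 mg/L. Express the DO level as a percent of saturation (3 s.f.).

% saturation = C/C_s × 100 = 9.87/12.3 × 100 = 80.2 %.

80.2 % saturation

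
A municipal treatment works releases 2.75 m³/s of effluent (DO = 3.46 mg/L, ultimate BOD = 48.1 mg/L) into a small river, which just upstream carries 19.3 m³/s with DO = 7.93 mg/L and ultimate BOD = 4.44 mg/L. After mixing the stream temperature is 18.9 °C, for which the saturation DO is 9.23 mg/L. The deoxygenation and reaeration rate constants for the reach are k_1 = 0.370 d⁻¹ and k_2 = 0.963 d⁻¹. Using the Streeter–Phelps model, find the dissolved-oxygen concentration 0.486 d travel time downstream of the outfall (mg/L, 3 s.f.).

DO ≈ 6.78 mg/L

Mixed DO = (19.3×7.93 + 2.75×3.46)/(19.3+2.75) = 162.6/22.05 = 7.373 mg/L.
Mixed L₀ = (19.3×4.44 + 2.75×48.1)/(22.05) = 218.0/22.05 = 9.885 mg/L.
Initial deficit D₀ = C_s − DO₀ = 9.23 − 7.373 = 1.857 mg/L.
D(0.486) = [0.370×9.885/(0.963−0.370)](e^(−0.370×0.486) − e^(−0.963×0.486)) + 1.857 e^(−0.963×0.486)
= 6.168 × (0.8354 − 0.6262) + 1.857 × 0.6262 = 2.453 mg/L.
DO = 9.23 − 2.453 = 6.777 mg/L.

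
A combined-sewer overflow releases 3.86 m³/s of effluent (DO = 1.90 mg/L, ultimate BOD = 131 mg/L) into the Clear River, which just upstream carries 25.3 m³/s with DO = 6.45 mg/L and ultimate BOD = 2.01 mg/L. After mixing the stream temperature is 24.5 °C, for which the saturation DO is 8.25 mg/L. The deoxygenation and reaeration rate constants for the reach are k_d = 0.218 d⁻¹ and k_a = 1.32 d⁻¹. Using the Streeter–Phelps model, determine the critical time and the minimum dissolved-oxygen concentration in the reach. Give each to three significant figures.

t_c ≈ 0.716 d; minimum DO ≈ 5.55 mg/L

Mixed DO = (25.3×6.45 + 3.86×1.90)/(25.3+3.86) = 170.5/29.16 = 5.848 mg/L.
Mixed L₀ = (25.3×2.01 + 3.86×131)/(29.16) = 556.5/29.16 = 19.08 mg/L.
Initial deficit D₀ = C_s − DO₀ = 8.25 − 5.848 = 2.402 mg/L.
t_c = (1/1.102) ln[(1.32/0.218)(1 − 2.402×1.102/(0.218×19.08))] = 0.9074 × ln(2.202) = 0.7164 d.
D_c = (0.218/1.32) × 19.08 × e^(−0.218×0.7164) = 0.1652 × 19.08 × 0.8554 = 2.696 mg/L.
Minimum DO = 8.25 − 2.696 = 5.554 mg/L.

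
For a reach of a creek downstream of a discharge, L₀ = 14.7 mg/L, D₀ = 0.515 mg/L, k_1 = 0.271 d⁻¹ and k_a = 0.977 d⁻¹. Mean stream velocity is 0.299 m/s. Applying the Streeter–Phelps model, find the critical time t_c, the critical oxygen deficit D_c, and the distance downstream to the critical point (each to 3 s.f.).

t_c ≈ 1.68 d; D_c ≈ 2.59 mg/L; x_c ≈ 43.4 km

With k_a/k_1 = 3.605 and 1 − D₀(k_a−k_1)/(k_1 L₀) = 0.9087,
t_c = ln(3.605 × 0.9087) / (0.977 − 0.271) = ln(3.276) / 0.7060 = 1.187/0.7060 = 1.681 d.
D_c = (k_1/k_a) L₀ e^(−k_1 t_c) = (0.271/0.977) × 14.7 × e^(−0.271×1.681) = 0.2774 × 14.7 × 0.6341 = 2.586 mg/L.
x_c = v t_c = 0.299 m/s × 1.681 d × 86400 s/d = 43420 m ≈ 43.4 km.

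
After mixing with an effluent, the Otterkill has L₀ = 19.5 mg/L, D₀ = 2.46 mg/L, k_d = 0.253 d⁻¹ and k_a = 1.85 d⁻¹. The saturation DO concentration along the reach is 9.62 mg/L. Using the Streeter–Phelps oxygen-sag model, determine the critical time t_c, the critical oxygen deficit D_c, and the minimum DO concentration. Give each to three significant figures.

At the critical point dD/dt = 0, so k_d L₀ e^(−k_d t) = k_a D. Substituting D(t) from the Streeter–Phelps equation and solving for t gives
t_c = ln[(k_a/k_d)(1 − D₀(k_a−k_d)/(k_d L₀))] / (k_a−k_d).
Here k_a−k_d = 1.597 d⁻¹ and 1 − D₀(k_a−k_d)/(k_d L₀) = 1 − 2.46×1.597/(0.253×19.5) = 0.2037, so
t_c = ln(7.312 × 0.2037) / 1.597 = 0.3984 / 1.597 = 0.2494 d.
D_c = (k_d/k_a) L₀ e^(−k_d t_c) = (0.253/1.85) × 19.5 × e^(−0.253×0.2494) = 0.1368 × 19.5 × 0.9388 = 2.504 mg/L.
Minimum DO = C_s − D_c = 9.62 − 2.504 = 7.116 mg/L.

t_c ≈ 0.249 d; D_c ≈ 2.50 mg/L; min DO ≈ 7.12 mg/L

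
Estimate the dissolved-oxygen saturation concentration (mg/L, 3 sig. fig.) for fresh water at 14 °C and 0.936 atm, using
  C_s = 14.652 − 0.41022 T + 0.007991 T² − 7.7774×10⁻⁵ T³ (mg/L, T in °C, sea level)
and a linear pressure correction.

C_s ≈ 9.60 mg/L

At sea level: C_s = 14.652 − 0.41022×14 + 0.007991×14² − 7.7774×10⁻⁵×14³ = 10.26 mg/L.
Pressure correction: C_s' = 10.26 × 0.936 = 9.605 mg/L.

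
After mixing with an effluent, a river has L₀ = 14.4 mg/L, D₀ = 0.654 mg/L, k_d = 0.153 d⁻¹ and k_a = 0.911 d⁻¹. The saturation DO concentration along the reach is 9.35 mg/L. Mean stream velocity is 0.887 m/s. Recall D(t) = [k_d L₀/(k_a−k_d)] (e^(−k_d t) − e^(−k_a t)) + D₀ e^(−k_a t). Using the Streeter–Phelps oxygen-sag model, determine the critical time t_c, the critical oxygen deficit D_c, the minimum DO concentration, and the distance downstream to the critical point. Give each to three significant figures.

At the critical point dD/dt = 0, so k_d L₀ e^(−k_d t) = k_a D. Substituting D(t) from the Streeter–Phelps equation and solving for t gives
t_c = ln[(k_a/k_d)(1 − D₀(k_a−k_d)/(k_d L₀))] / (k_a−k_d).
Here k_a−k_d = 0.7580 d⁻¹ and 1 − D₀(k_a−k_d)/(k_d L₀) = 1 − 0.654×0.7580/(0.153×14.4) = 0.7750, so
t_c = ln(5.954 × 0.7750) / 0.7580 = 1.529 / 0.7580 = 2.017 d.
L(t_c) = L₀ e^(−k_d t_c) = 14.4 × 0.7344 = 10.58 mg/L, and at the critical point k_a D_c = k_d L, so D_c = (0.153/0.911) × 10.58 = 1.776 mg/L.
Minimum DO = C_s − D_c = 9.35 − 1.776 = 7.574 mg/L.
x_c = v t_c = 0.887 m/s × 2.017 d × 86400 s/d = 154600 m ≈ 155 km.

t_c ≈ 2.02 d; D_c ≈ 1.78 mg/L; min DO ≈ 7.57 mg/L; x_c ≈ 155 km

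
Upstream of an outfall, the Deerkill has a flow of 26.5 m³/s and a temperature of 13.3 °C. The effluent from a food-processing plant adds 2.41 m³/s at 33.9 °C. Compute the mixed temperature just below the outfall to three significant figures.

15.0 °C

Flow-weighted mixing: C = (Q_r C_r + Q_w C_w)/(Q_r + Q_w)
= (26.5×13.3 + 2.41×33.9)/(26.5 + 2.41) = 434.1/28.91 = 15.02 °C.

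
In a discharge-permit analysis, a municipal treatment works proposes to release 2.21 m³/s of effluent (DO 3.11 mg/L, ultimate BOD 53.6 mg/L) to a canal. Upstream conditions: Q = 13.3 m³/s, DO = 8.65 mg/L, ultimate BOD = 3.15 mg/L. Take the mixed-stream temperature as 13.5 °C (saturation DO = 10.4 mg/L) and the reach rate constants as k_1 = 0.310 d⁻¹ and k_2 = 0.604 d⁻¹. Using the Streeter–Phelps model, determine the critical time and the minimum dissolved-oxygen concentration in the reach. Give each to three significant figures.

t_c ≈ 1.37 d; minimum DO ≈ 6.93 mg/L

Mixed DO = (13.3×8.65 + 2.21×3.11)/(13.3+2.21) = 121.9/15.51 = 7.861 mg/L.
Mixed L₀ = (13.3×3.15 + 2.21×53.6)/(15.51) = 160.4/15.51 = 10.34 mg/L.
Initial deficit D₀ = C_s − DO₀ = 10.4 − 7.861 = 2.539 mg/L.
t_c = (1/0.2940) ln[(0.604/0.310)(1 − 2.539×0.2940/(0.310×10.34))] = 3.401 × ln(1.495) = 1.367 d.
D_c = (0.310/0.604) × 10.34 × e^(−0.310×1.367) = 0.5132 × 10.34 × 0.6546 = 3.474 mg/L.
Minimum DO = 10.4 − 3.474 = 6.926 mg/L.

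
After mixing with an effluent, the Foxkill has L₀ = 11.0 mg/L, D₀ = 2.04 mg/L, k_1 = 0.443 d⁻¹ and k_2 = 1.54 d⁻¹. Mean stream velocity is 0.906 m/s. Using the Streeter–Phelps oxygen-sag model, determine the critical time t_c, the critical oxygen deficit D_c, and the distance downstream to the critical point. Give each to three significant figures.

With k_2/k_1 = 3.476 and 1 − D₀(k_2−k_1)/(k_1 L₀) = 0.5408,
t_c = ln(3.476 × 0.5408) / (1.54 − 0.443) = ln(1.880) / 1.097 = 0.6312/1.097 = 0.5754 d.
D_c = (k_1/k_2) L₀ e^(−k_1 t_c) = (0.443/1.54) × 11.0 × e^(−0.443×0.5754) = 0.2877 × 11.0 × 0.7750 = 2.452 mg/L.
x_c = v t_c = 0.906 m/s × 0.5754 d × 86400 s/d = 45040 m ≈ 45.0 km.

t_c ≈ 0.575 d; D_c ≈ 2.45 mg/L; x_c ≈ 45.0 km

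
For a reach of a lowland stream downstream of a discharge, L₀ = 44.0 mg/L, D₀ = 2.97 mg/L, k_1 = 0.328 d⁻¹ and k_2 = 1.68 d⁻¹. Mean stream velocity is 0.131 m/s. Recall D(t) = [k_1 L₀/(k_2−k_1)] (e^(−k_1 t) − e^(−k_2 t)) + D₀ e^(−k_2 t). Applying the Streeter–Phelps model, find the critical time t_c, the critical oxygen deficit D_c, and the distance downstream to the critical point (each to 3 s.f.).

t_c ≈ 0.967 d; D_c ≈ 6.26 mg/L; x_c ≈ 10.9 km

t_c = [1/(k_2−k_1)] ln[(k_2/k_1)(1 − D₀(k_2−k_1)/(k_1 L₀))]
= [1/(1.68−0.328)] ln[(1.68/0.328)(1 − 2.97×1.352/(0.328×44.0))]
= (1/1.352) ln[5.122 × 0.7218] = 0.7396 × ln(3.697) = 0.7396 × 1.307 = 0.9671 d.
D_c = (k_1/k_2) L₀ e^(−k_1 t_c) = (0.328/1.68) × 44.0 × e^(−0.328×0.9671) = 0.1952 × 44.0 × 0.7282 = 6.255 mg/L.
x_c = v t_c = 0.131 m/s × 0.9671 d × 86400 s/d = 10950 m ≈ 10.9 km.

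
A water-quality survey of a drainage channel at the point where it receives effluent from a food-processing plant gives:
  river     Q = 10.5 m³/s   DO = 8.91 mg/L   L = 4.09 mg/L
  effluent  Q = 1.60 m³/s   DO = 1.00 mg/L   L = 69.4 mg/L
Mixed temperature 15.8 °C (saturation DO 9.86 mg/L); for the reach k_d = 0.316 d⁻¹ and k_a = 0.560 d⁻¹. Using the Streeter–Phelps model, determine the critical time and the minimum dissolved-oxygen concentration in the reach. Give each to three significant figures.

Mixed DO = (10.5×8.91 + 1.60×1.00)/(10.5+1.60) = 95.16/12.10 = 7.864 mg/L.
Mixed L₀ = (10.5×4.09 + 1.60×69.4)/(12.10) = 154.0/12.10 = 12.73 mg/L.
Initial deficit D₀ = C_s − DO₀ = 9.86 − 7.864 = 1.996 mg/L.
t_c = (1/0.2440) ln[(0.560/0.316)(1 − 1.996×0.2440/(0.316×12.73))] = 4.098 × ln(1.558) = 1.816 d.
D_c = (0.316/0.560) × 12.73 × e^(−0.316×1.816) = 0.5643 × 12.73 × 0.5633 = 4.045 mg/L.
Minimum DO = 9.86 − 4.045 = 5.815 mg/L.

t_c ≈ 1.82 d; minimum DO ≈ 5.81 mg/L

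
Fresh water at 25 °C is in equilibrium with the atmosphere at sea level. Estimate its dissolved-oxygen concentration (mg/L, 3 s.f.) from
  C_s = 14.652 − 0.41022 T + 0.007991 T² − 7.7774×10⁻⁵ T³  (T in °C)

C_s ≈ 8.18 mg/L

C_s = 14.652 − 0.41022×25 + 0.007991×25² − 7.7774×10⁻⁵×25³ = 8.176 mg/L.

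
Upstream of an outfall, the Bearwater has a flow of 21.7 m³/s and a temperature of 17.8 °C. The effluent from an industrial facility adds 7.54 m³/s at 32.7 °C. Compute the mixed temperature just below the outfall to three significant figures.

21.6 °C

Flow-weighted mixing: C = (Q_r C_r + Q_w C_w)/(Q_r + Q_w)
= (21.7×17.8 + 7.54×32.7)/(21.7 + 7.54) = 632.8/29.24 = 21.64 °C.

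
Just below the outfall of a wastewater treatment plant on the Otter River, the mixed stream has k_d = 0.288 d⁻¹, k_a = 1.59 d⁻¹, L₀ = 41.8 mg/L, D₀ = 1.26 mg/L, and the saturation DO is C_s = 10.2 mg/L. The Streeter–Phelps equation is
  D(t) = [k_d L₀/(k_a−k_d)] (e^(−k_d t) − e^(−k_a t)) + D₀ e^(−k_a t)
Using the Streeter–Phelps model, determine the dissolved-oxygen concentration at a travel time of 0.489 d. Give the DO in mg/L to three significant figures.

DO ≈ 5.84 mg/L

k_d L₀/(k_a−k_d) = 0.288×41.8/(1.59−0.288) = 12.04/1.302 = 9.246 mg/L.
e^(−k_d t) = e^(−0.288×0.4890) = 0.8686; e^(−k_a t) = e^(−1.59×0.4890) = 0.4595.
D = 9.246 × (0.8686 − 0.4595) + 1.26 × 0.4595 = 3.782 + 0.5790 = 4.361 mg/L.
DO = C_s − D = 10.2 − 4.361 = 5.839 mg/L.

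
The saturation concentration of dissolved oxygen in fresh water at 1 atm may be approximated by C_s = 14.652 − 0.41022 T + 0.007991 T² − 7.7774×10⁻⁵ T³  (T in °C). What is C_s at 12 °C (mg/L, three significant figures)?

C_s ≈ 10.7 mg/L

C_s = 14.652 − 0.41022×12 + 0.007991×12² − 7.7774×10⁻⁵×12³ = 10.75 mg/L.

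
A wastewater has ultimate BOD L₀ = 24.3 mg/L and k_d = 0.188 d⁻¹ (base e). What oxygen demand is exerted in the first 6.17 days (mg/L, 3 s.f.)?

y ≈ 16.7 mg/L

y_t = L₀(1 − e^(−k_d t)) = 24.3 × (1 − e^(−0.188×6.17))
= 24.3 × (1 − 0.3135) = 24.3 × 0.6865 = 16.68 mg/L.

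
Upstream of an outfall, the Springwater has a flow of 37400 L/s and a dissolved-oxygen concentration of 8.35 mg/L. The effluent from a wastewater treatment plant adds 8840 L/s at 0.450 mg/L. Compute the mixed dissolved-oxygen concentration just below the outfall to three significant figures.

6.84 mg/L

Flow-weighted mixing: C = (Q_r C_r + Q_w C_w)/(Q_r + Q_w)
= (37400×8.35 + 8840×0.450)/(37400 + 8840) = 316300/46240 = 6.840 mg/L.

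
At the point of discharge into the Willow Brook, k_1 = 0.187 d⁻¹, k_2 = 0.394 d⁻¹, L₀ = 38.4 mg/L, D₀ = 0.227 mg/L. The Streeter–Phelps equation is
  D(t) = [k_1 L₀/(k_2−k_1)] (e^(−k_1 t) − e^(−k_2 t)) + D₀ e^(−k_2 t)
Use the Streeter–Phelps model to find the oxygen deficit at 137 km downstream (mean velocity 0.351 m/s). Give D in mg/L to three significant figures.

Travel time t = x/v = 137 km / (0.351 m/s) = 137000 m / 0.351 m/s = 390300 s = 4.518 d.
k_1 L₀/(k_2−k_1) = 0.187×38.4/(0.394−0.187) = 7.181/0.2070 = 34.69 mg/L.
e^(−k_1 t) = e^(−0.187×4.518) = 0.4297; e^(−k_2 t) = e^(−0.394×4.518) = 0.1687.
D = 34.69 × (0.4297 − 0.1687) + 0.227 × 0.1687 = 9.054 + 0.03828 = 9.092 mg/L.

D ≈ 9.09 mg/L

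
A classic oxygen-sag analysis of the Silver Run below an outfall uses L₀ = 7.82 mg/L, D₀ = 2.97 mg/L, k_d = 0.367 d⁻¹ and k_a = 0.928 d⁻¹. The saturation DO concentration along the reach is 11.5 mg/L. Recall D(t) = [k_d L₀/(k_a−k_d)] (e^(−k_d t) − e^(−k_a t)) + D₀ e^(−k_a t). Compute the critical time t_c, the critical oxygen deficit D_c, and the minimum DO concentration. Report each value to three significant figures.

t_c = [1/(k_a−k_d)] ln[(k_a/k_d)(1 − D₀(k_a−k_d)/(k_d L₀))]
= [1/(0.928−0.367)] ln[(0.928/0.367)(1 − 2.97×0.5610/(0.367×7.82))]
= (1/0.5610) ln[2.529 × 0.4194] = 1.783 × ln(1.061) = 1.783 × 0.05884 = 0.1049 d.
D_c = (k_d/k_a) L₀ e^(−k_d t_c) = (0.367/0.928) × 7.82 × e^(−0.367×0.1049) = 0.3955 × 7.82 × 0.9622 = 2.976 mg/L.
Minimum DO = C_s − D_c = 11.5 − 2.976 = 8.524 mg/L.

t_c ≈ 0.105 d; D_c ≈ 2.98 mg/L; min DO ≈ 8.52 mg/L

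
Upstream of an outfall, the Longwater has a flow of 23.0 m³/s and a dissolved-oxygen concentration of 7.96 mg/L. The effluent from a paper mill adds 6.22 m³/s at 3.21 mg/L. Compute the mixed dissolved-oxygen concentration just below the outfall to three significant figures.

6.95 mg/L

Flow-weighted mixing: C = (Q_r C_r + Q_w C_w)/(Q_r + Q_w)
= (23.0×7.96 + 6.22×3.21)/(23.0 + 6.22) = 203.0/29.22 = 6.949 mg/L.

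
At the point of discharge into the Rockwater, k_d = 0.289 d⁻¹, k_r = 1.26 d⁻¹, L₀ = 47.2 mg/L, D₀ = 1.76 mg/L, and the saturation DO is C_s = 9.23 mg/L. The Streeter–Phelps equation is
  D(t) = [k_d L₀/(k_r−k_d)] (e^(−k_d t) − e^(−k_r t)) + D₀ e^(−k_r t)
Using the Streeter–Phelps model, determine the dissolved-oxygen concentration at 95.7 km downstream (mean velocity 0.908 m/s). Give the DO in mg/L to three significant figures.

DO ≈ 2.00 mg/L

Travel time t = x/v = 95.7 km / (0.908 m/s) = 95700 m / 0.908 m/s = 105400 s = 1.220 d.
k_d L₀/(k_r−k_d) = 0.289×47.2/(1.26−0.289) = 13.64/0.9710 = 14.05 mg/L.
e^(−k_d t) = e^(−0.289×1.220) = 0.7029; e^(−k_r t) = e^(−1.26×1.220) = 0.2150.
D = 14.05 × (0.7029 − 0.2150) + 1.76 × 0.2150 = 6.854 + 0.3784 = 7.232 mg/L.
DO = C_s − D = 9.23 − 7.232 = 1.998 mg/L.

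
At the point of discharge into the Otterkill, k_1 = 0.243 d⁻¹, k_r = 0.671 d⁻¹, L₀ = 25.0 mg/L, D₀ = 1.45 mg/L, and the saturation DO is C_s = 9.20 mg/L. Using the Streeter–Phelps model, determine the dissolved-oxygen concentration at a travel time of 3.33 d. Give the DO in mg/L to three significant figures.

DO ≈ 4.24 mg/L

k_1 L₀/(k_r−k_1) = 0.243×25.0/(0.671−0.243) = 6.075/0.4280 = 14.19 mg/L.
e^(−k_1 t) = e^(−0.243×3.330) = 0.4452; e^(−k_r t) = e^(−0.671×3.330) = 0.1071.
D = 14.19 × (0.4452 − 0.1071) + 1.45 × 0.1071 = 4.800 + 0.1552 = 4.955 mg/L.
DO = C_s − D = 9.20 − 4.955 = 4.245 mg/L.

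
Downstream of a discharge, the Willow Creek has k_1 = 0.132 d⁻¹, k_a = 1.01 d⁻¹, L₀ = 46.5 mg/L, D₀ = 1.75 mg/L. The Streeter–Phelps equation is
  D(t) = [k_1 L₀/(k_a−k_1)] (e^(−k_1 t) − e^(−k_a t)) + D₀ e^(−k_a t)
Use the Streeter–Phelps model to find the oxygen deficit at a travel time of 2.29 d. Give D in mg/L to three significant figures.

D ≈ 4.65 mg/L

k_1 L₀/(k_a−k_1) = 0.132×46.5/(1.01−0.132) = 6.138/0.8780 = 6.991 mg/L.
e^(−k_1 t) = e^(−0.132×2.290) = 0.7391; e^(−k_a t) = e^(−1.01×2.290) = 0.09897.
D = 6.991 × (0.7391 − 0.09897) + 1.75 × 0.09897 = 4.475 + 0.1732 = 4.648 mg/L.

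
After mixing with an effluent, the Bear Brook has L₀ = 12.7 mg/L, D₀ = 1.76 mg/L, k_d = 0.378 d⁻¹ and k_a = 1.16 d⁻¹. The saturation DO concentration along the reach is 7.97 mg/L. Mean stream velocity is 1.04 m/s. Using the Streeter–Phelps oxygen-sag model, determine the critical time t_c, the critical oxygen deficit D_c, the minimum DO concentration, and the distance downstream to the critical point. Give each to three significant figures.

t_c ≈ 1.00 d; D_c ≈ 2.83 mg/L; min DO ≈ 5.14 mg/L; x_c ≈ 90.0 km

t_c = [1/(k_a−k_d)] ln[(k_a/k_d)(1 − D₀(k_a−k_d)/(k_d L₀))]
= [1/(1.16−0.378)] ln[(1.16/0.378)(1 − 1.76×0.7820/(0.378×12.7))]
= (1/0.7820) ln[3.069 × 0.7133] = 1.279 × ln(2.189) = 1.279 × 0.7834 = 1.002 d.
D_c = (k_d/k_a) L₀ e^(−k_d t_c) = (0.378/1.16) × 12.7 × e^(−0.378×1.002) = 0.3259 × 12.7 × 0.6848 = 2.834 mg/L.
Minimum DO = C_s − D_c = 7.97 − 2.834 = 5.136 mg/L.
x_c = v t_c = 1.04 m/s × 1.002 d × 86400 s/d = 90020 m ≈ 90.0 km.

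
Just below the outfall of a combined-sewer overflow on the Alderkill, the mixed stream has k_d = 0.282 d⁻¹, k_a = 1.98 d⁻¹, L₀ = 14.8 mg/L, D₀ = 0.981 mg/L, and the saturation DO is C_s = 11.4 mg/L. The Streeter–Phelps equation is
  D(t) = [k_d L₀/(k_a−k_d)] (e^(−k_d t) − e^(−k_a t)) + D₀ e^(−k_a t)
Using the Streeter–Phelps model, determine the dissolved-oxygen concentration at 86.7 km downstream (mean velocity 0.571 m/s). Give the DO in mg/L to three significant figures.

DO ≈ 9.95 mg/L

Travel time t = x/v = 86.7 km / (0.571 m/s) = 86700 m / 0.571 m/s = 151800 s = 1.757 d.
k_d L₀/(k_a−k_d) = 0.282×14.8/(1.98−0.282) = 4.174/1.698 = 2.458 mg/L.
e^(−k_d t) = e^(−0.282×1.757) = 0.6092; e^(−k_a t) = e^(−1.98×1.757) = 0.03082.
D = 2.458 × (0.6092 − 0.03082) + 0.981 × 0.03082 = 1.422 + 0.03023 = 1.452 mg/L.
DO = C_s − D = 11.4 − 1.452 = 9.948 mg/L.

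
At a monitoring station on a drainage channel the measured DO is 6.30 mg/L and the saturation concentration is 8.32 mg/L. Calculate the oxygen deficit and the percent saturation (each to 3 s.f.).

D = C_s − C = 8.32 − 6.30 = 2.02 mg/L.
% saturation = 6.30/8.32 × 100 = 75.7 %.

D ≈ 2.02 mg/L; 75.7 % saturation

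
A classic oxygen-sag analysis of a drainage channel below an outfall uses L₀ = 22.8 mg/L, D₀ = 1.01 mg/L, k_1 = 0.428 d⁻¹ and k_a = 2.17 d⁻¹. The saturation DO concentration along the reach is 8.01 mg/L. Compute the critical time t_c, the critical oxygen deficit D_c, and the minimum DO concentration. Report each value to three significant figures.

t_c ≈ 0.818 d; D_c ≈ 3.17 mg/L; min DO ≈ 4.84 mg/L

t_c = [1/(k_a−k_1)] ln[(k_a/k_1)(1 − D₀(k_a−k_1)/(k_1 L₀))]
= [1/(2.17−0.428)] ln[(2.17/0.428)(1 − 1.01×1.742/(0.428×22.8))]
= (1/1.742) ln[5.070 × 0.8197] = 0.5741 × ln(4.156) = 0.5741 × 1.425 = 0.8178 d.
D_c = (k_1/k_a) L₀ e^(−k_1 t_c) = (0.428/2.17) × 22.8 × e^(−0.428×0.8178) = 0.1972 × 22.8 × 0.7047 = 3.169 mg/L.
Minimum DO = C_s − D_c = 8.01 − 3.169 = 4.841 mg/L.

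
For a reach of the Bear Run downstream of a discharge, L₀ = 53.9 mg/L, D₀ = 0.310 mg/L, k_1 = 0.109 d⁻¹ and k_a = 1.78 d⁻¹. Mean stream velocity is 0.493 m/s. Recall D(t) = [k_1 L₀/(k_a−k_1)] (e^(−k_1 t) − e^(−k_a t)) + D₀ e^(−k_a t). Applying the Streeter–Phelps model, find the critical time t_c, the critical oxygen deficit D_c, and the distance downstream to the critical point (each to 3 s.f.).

t_c ≈ 1.62 d; D_c ≈ 2.77 mg/L; x_c ≈ 68.8 km

At the critical point dD/dt = 0, so k_1 L₀ e^(−k_1 t) = k_a D. Substituting D(t) from the Streeter–Phelps equation and solving for t gives
t_c = ln[(k_a/k_1)(1 − D₀(k_a−k_1)/(k_1 L₀))] / (k_a−k_1).
Here k_a−k_1 = 1.671 d⁻¹ and 1 − D₀(k_a−k_1)/(k_1 L₀) = 1 − 0.310×1.671/(0.109×53.9) = 0.9118, so
t_c = ln(16.33 × 0.9118) / 1.671 = 2.701 / 1.671 = 1.616 d.
L(t_c) = L₀ e^(−k_1 t_c) = 53.9 × 0.8385 = 45.19 mg/L, and at the critical point k_a D_c = k_1 L, so D_c = (0.109/1.78) × 45.19 = 2.767 mg/L.
x_c = v t_c = 0.493 m/s × 1.616 d × 86400 s/d = 68840 m ≈ 68.8 km.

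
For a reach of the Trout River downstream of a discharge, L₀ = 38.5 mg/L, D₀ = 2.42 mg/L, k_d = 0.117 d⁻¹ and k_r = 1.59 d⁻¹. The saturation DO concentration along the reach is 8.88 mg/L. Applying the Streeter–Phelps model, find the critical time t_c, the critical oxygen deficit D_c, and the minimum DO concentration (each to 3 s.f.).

t_c ≈ 0.708 d; D_c ≈ 2.61 mg/L; min DO ≈ 6.27 mg/L

With k_r/k_d = 13.59 and 1 − D₀(k_r−k_d)/(k_d L₀) = 0.2086,
t_c = ln(13.59 × 0.2086) / (1.59 − 0.117) = ln(2.835) / 1.473 = 1.042/1.473 = 0.7075 d.
L(t_c) = L₀ e^(−k_d t_c) = 38.5 × 0.9206 = 35.44 mg/L, and at the critical point k_r D_c = k_d L, so D_c = (0.117/1.59) × 35.44 = 2.608 mg/L.
Minimum DO = C_s − D_c = 8.88 − 2.608 = 6.272 mg/L.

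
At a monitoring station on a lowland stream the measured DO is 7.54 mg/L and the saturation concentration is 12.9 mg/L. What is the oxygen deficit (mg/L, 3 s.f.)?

D ≈ 5.36 mg/L

D = C_s − C = 12.9 − 7.54 = 5.36 mg/L.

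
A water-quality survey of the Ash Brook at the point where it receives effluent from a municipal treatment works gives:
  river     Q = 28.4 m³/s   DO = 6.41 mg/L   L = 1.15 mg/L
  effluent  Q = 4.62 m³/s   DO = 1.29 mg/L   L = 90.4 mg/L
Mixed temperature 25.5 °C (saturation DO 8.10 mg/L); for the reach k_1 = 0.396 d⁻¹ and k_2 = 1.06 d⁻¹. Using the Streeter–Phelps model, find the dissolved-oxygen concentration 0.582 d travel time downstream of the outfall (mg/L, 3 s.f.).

DO ≈ 4.73 mg/L

Mixed DO = (28.4×6.41 + 4.62×1.29)/(28.4+4.62) = 188.0/33.02 = 5.694 mg/L.
Mixed L₀ = (28.4×1.15 + 4.62×90.4)/(33.02) = 450.3/33.02 = 13.64 mg/L.
Initial deficit D₀ = C_s − DO₀ = 8.10 − 5.694 = 2.406 mg/L.
D(0.582) = [0.396×13.64/(1.06−0.396)](e^(−0.396×0.582) − e^(−1.06×0.582)) + 2.406 e^(−1.06×0.582)
= 8.133 × (0.7942 − 0.5396) + 2.406 × 0.5396 = 3.369 mg/L.
DO = 8.10 − 3.369 = 4.731 mg/L.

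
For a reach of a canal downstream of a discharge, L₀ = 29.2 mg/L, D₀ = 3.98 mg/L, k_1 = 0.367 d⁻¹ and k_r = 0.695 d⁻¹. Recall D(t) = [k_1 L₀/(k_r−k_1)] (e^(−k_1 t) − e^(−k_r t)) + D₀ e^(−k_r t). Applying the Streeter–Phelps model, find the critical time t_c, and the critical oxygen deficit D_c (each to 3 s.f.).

t_c ≈ 1.55 d; D_c ≈ 8.73 mg/L

t_c = [1/(k_r−k_1)] ln[(k_r/k_1)(1 − D₀(k_r−k_1)/(k_1 L₀))]
= [1/(0.695−0.367)] ln[(0.695/0.367)(1 − 3.98×0.3280/(0.367×29.2))]
= (1/0.3280) ln[1.894 × 0.8782] = 3.049 × ln(1.663) = 3.049 × 0.5086 = 1.551 d.
D_c = (k_1/k_r) L₀ e^(−k_1 t_c) = (0.367/0.695) × 29.2 × e^(−0.367×1.551) = 0.5281 × 29.2 × 0.5660 = 8.728 mg/L.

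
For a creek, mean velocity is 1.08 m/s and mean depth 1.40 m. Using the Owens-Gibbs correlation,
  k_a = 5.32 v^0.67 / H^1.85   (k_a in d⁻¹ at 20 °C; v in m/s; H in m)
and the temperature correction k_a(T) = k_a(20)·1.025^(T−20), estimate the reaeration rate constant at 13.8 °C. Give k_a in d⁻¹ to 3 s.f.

k_a(20) = 5.32 × 1.08^0.67 / 1.40^1.85 = 5.32 × 1.053 / 1.864 = 3.006 d⁻¹.
k_a(13.8) = 3.006 × 1.025^(13.8−20) = 3.006 × 0.8580 = 2.579 d⁻¹.

k_a ≈ 2.58 d⁻¹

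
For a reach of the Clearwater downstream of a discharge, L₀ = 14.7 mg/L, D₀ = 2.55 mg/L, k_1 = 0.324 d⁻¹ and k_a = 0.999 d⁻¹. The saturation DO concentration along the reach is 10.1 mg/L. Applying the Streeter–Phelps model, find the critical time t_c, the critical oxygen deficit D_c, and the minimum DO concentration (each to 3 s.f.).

t_c ≈ 1.00 d; D_c ≈ 3.44 mg/L; min DO ≈ 6.66 mg/L

t_c = [1/(k_a−k_1)] ln[(k_a/k_1)(1 − D₀(k_a−k_1)/(k_1 L₀))]
= [1/(0.999−0.324)] ln[(0.999/0.324)(1 − 2.55×0.6750/(0.324×14.7))]
= (1/0.6750) ln[3.083 × 0.6386] = 1.481 × ln(1.969) = 1.481 × 0.6775 = 1.004 d.
L(t_c) = L₀ e^(−k_1 t_c) = 14.7 × 0.7224 = 10.62 mg/L, and at the critical point k_a D_c = k_1 L, so D_c = (0.324/0.999) × 10.62 = 3.444 mg/L.
Minimum DO = C_s − D_c = 10.1 − 3.444 = 6.656 mg/L.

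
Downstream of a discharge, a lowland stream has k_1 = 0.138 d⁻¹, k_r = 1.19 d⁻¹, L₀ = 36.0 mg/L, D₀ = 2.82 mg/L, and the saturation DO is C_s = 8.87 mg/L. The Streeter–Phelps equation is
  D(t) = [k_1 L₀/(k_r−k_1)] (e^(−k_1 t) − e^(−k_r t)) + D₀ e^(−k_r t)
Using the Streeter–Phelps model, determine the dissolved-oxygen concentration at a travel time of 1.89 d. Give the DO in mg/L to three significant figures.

k_1 L₀/(k_r−k_1) = 0.138×36.0/(1.19−0.138) = 4.968/1.052 = 4.722 mg/L.
e^(−k_1 t) = e^(−0.138×1.890) = 0.7704; e^(−k_r t) = e^(−1.19×1.890) = 0.1055.
D = 4.722 × (0.7704 − 0.1055) + 2.82 × 0.1055 = 3.140 + 0.2975 = 3.438 mg/L.
DO = C_s − D = 8.87 − 3.438 = 5.432 mg/L.

DO ≈ 5.43 mg/L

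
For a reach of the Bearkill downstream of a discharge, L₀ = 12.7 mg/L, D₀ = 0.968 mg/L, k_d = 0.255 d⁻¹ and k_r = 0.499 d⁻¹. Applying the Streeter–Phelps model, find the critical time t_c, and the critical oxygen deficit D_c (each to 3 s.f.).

t_c ≈ 2.44 d; D_c ≈ 3.48 mg/L

At the critical point dD/dt = 0, so k_d L₀ e^(−k_d t) = k_r D. Substituting D(t) from the Streeter–Phelps equation and solving for t gives
t_c = ln[(k_r/k_d)(1 − D₀(k_r−k_d)/(k_d L₀))] / (k_r−k_d).
Here k_r−k_d = 0.2440 d⁻¹ and 1 − D₀(k_r−k_d)/(k_d L₀) = 1 − 0.968×0.2440/(0.255×12.7) = 0.9271, so
t_c = ln(1.957 × 0.9271) / 0.2440 = 0.5956 / 0.2440 = 2.441 d.
L(t_c) = L₀ e^(−k_d t_c) = 12.7 × 0.5366 = 6.815 mg/L, and at the critical point k_r D_c = k_d L, so D_c = (0.255/0.499) × 6.815 = 3.483 mg/L.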